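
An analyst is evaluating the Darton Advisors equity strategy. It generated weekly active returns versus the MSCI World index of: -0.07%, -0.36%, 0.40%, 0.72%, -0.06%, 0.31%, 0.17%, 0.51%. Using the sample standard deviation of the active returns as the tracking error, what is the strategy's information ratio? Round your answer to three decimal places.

μ = (-0.07 − 0.36 + 0.4 + 0.72 − 0.06 + 0.31 + 0.17 + 0.51) / 8 = 1.620 / 8 = 0.2025%
Sample std dev = √[0.8736 / 7] = 0.3533%
IR = μ / tracking error = 0.2025 / 0.3533 = 0.5732

0.573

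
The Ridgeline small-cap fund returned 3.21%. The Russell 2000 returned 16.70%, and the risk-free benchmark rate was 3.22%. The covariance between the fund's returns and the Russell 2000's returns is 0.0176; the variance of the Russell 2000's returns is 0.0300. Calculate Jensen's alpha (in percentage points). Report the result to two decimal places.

-7.92

β = Cov / Var = 0.0176 / 0.0300 = 0.5867
E[R] = Rf + β(Rm − Rf) = 3.22% + 0.5867 × (16.70% − 3.22%) = 11.1287%
α = Rp − E[R] = 3.21% − 11.1287% = -7.9187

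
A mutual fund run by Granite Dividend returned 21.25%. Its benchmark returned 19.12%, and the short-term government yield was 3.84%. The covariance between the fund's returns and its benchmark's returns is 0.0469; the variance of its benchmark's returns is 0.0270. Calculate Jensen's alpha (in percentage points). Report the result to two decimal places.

-9.13

β = Cov / Var = 0.0469 / 0.0270 = 1.7370
E[R] = Rf + β(Rm − Rf) = 3.84% + 1.7370 × (19.12% − 3.84%) = 30.3814%
α = Rp − E[R] = 21.25% − 30.3814% = -9.1314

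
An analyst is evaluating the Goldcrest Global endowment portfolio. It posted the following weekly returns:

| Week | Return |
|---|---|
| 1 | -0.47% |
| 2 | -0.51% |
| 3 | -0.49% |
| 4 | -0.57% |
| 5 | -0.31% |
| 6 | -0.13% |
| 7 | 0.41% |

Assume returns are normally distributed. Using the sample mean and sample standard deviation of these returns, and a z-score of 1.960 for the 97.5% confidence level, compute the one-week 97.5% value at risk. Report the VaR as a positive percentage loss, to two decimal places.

r̄ = (-0.47 − 0.51 − 0.49 − 0.57 − 0.31 − 0.13 + 0.41) / 7 = -0.2957%
Σ(r − r̄)² = (-0.47 − (-0.2957))² + (-0.51 − (-0.2957))² + (-0.49 − (-0.2957))² + … = 0.7150
sample σ = √(0.7150 / 6) = √0.1192 = 0.3453%
VaR = −(r̄ − z·σ) = −(-0.2957 − 1.960 × 0.3453) = −(-0.9725) = 0.9725%

0.97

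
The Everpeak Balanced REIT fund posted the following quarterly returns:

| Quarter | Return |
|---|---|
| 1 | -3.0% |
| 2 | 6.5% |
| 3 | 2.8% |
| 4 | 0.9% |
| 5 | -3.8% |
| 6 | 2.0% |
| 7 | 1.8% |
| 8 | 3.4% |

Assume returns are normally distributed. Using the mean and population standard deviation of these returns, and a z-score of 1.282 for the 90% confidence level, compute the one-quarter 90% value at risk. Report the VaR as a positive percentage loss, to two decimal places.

2.71

μ = (-3 + 6.5 + 2.8 + 0.9 − 3.8 + 2 + 1.8 + 3.4) / 8 = 10.60 / 8 = 1.3250%
Population σ = √[Σ(r − μ)² / 8] = √[79.0950 / 8] = √9.8869 = 3.1443%
VaR = −(μ − z·σ) = −(1.3250 − 1.282 × 3.1443) = −(-2.7060) = 2.7060%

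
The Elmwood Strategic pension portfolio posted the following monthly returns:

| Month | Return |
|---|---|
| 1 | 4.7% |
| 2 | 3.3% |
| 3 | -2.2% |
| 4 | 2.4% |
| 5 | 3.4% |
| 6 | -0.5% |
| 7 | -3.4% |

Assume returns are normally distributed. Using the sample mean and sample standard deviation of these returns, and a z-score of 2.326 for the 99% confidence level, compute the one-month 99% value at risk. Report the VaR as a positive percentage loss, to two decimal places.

μ = (4.7 + 3.3 − 2.2 + 2.4 + 3.4 − 0.5 − 3.4) / 7 = 7.70 / 7 = 1.1000%
Σ(r − μ)² = (4.7 − 1.1000)² + (3.3 − 1.1000)² + (-2.2 − 1.1000)² + … = 58.4800
σ = √[58.4800 / 6] = 3.1220%
VaR = −(μ − z·σ) = −(1.1000 − 2.326 × 3.1220) = −(-6.1618) = 6.1618%

6.16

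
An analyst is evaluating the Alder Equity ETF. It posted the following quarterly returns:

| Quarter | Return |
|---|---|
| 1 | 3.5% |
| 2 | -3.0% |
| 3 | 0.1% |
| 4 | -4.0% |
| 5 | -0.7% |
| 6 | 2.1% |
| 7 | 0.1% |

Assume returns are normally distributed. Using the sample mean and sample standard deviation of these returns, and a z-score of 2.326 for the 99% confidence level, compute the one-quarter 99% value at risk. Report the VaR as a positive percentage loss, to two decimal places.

Mean return r̄ = -1.90 / 7 = -0.2714%
Σ(r − r̄)² = (3.5 − (-0.2714))² + (-3 − (-0.2714))² + … = 41.6543
σ = √[41.6543 / 6] = 2.6348%
VaR = −(r̄ − z·σ) = −(-0.2714 − 2.326 × 2.6348) = −(-6.3999) = 6.3999%

6.40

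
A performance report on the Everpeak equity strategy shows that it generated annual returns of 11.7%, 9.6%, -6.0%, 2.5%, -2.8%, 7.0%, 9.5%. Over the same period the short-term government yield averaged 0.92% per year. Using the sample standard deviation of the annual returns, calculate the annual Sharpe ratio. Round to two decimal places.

Mean return r̄ = 31.50 / 7 = 4.5000%
Sample std dev = √[276.6400 / 6] = 6.7902%
Sharpe = (r̄ − rf) / σ = (4.5000 − 0.92) / 6.7902 = 3.5800 / 6.7902 = 0.5272

0.53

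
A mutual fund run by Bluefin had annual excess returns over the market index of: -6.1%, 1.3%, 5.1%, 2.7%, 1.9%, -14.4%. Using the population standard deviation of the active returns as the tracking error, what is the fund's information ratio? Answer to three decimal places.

-0.237

r̄ = (-6.1 + 1.3 + 5.1 + 2.7 + 1.9 − 14.4) / 6 = -1.5833%
Σ(r − r̄)² = (-6.1 − (-1.5833))² + (1.3 − (-1.5833))² + … = 268.1283
σ = √[268.1283 / 6] = 6.6849%
IR = r̄ / tracking error = -1.5833 / 6.6849 = -0.2368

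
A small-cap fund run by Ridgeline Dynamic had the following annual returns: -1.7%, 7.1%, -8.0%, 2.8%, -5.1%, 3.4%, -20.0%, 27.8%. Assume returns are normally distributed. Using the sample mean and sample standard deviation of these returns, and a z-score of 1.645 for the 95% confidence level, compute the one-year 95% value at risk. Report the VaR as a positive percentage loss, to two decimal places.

Mean return μ = 6.30 / 8 = 0.7875%
Σ(r − μ)² = (-1.7 − 0.7875)² + (7.1 − 0.7875)² + … = 1330.5888
σ = √[1330.5888 / 7] = 13.7871%
VaR = −(μ − z·σ) = −(0.7875 − 1.645 × 13.7871) = −(-21.8923) = 21.8923%

21.89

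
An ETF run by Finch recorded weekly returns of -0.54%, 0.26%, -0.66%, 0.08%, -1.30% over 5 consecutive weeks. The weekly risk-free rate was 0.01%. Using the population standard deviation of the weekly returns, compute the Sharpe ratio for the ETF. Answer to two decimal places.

r̄ = (-0.54 + 0.26 − 0.66 + 0.08 − 1.3) / 5 = -0.4320%
Population std dev = √[1.5581 / 5] = 0.5582%
Sharpe = (r̄ − rf) / σ = (-0.4320 − 0.01) / 0.5582 = -0.4420 / 0.5582 = -0.7918

-0.79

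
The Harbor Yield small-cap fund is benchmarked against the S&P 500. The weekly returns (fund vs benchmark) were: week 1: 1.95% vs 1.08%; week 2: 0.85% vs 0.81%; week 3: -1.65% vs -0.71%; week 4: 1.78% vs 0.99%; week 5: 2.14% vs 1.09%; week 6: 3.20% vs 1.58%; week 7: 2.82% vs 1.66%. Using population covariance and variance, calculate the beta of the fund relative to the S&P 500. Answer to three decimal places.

r̄p = 1.5843%,  r̄m = 0.9286%
Cov = Σ(rp − r̄p)(rm − r̄m) / 7 = 1.0714
Var(rm) = Σ(rm − r̄m)² / 7 = 0.5302
β = Cov / Var = 1.0714 / 0.5302 = 2.0207

2.021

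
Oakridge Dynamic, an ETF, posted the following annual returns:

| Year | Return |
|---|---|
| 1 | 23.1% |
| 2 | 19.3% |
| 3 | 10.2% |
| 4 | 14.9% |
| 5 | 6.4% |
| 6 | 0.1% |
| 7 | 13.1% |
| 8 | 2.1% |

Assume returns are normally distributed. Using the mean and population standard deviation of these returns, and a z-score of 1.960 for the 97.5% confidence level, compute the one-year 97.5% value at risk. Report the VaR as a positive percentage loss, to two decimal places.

Mean return μ = 89.20 / 8 = 11.1500%
Σ(r − μ)² = (23.1 − 11.1500)² + (19.3 − 11.1500)² + (10.2 − 11.1500)² + … = 454.5600
population σ = √(454.5600 / 8) = √56.8200 = 7.5379%
VaR = −(μ − z·σ) = −(11.1500 − 1.960 × 7.5379) = −(-3.6243) = 3.6243%

3.62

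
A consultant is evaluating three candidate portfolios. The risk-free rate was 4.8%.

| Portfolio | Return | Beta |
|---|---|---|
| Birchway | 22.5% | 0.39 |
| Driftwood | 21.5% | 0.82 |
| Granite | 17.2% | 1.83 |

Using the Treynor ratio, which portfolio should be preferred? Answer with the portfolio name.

Birchway: Treynor = (22.5% − 4.8%) / 0.39 = 45.385
Driftwood: Treynor = (21.5% − 4.8%) / 0.82 = 20.366
Granite: Treynor = (17.2% − 4.8%) / 1.83 = 6.776
Highest: Birchway (45.385).

Birchway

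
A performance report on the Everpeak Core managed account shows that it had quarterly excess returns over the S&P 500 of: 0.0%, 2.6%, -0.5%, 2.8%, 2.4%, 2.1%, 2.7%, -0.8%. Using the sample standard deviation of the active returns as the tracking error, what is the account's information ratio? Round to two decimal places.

r̄ = (0 + 2.6 − 0.5 + 2.8 + 2.4 + 2.1 + 2.7 − 0.8) / 8 = 1.4125%
Sample std dev = √[16.9888 / 7] = 1.5579%
IR = r̄ / tracking error = 1.4125 / 1.5579 = 0.9067

0.91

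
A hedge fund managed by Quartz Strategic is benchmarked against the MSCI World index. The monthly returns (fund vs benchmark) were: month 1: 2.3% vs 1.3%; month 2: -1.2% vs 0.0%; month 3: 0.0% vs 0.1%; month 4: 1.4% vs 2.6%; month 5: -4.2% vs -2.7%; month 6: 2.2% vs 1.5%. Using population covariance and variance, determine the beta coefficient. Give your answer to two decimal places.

r̄p = 0.0833%,  r̄m = 0.4667%
Cov = Σ(rp − r̄p)(rm − r̄m) / 6 = 3.5061
Var(rm) = Σ(rm − r̄m)² / 6 = 2.7822
β = Cov / Var = 3.5061 / 2.7822 = 1.2602

1.26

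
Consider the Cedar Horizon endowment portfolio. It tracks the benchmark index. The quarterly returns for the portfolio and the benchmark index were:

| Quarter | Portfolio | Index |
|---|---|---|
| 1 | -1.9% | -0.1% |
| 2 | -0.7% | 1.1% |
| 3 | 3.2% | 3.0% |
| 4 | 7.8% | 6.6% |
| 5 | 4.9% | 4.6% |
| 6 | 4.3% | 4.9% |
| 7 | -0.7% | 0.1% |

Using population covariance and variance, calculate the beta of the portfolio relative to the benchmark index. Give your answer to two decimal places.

1.36

r̄p = 2.4143%,  r̄m = 2.8857%
Cov = Σ(rp − r̄p)(rm − r̄m) / 7 = 7.8959
Var(rm) = Σ(rm − r̄m)² / 7 = 5.8098
β = Cov / Var = 7.8959 / 5.8098 = 1.3591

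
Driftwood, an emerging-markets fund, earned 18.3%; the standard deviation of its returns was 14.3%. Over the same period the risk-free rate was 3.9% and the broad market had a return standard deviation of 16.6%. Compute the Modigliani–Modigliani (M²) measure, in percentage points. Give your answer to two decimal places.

20.62

Sharpe = (Rp − Rf) / σp = (18.3% − 3.9%) / 14.3% = 1.0070
M² = Rf + Sharpe × σm = 3.9% + 1.0070 × 16.6% = 20.6162%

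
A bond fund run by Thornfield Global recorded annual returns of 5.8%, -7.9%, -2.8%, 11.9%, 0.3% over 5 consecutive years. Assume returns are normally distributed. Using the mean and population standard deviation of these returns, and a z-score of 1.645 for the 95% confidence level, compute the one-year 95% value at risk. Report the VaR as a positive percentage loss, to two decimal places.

9.82

r̄ = (5.8 − 7.9 − 2.8 + 11.9 + 0.3) / 5 = 1.4600%
Population std dev = √[234.9320 / 5] = 6.8547%
VaR = −(r̄ − z·σ) = −(1.4600 − 1.645 × 6.8547) = −(-9.8160) = 9.8160%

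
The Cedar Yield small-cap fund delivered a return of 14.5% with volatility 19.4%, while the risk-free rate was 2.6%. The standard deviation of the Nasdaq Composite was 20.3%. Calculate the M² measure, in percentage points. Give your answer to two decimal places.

Sharpe = (Rp − Rf) / σp = (14.5% − 2.6%) / 19.4% = 0.6134
M² = Rf + Sharpe × σm = 2.6% + 0.6134 × 20.3% = 15.0520%

15.05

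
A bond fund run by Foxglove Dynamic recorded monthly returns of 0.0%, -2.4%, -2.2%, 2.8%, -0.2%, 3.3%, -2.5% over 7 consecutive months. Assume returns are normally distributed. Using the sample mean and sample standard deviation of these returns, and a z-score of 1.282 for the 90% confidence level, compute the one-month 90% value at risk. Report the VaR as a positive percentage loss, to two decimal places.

3.29

r̄ = (0 − 2.4 − 2.2 + 2.8 − 0.2 + 3.3 − 2.5) / 7 = -0.1714%
Σ(r − r̄)² = (0 − (-0.1714))² + (-2.4 − (-0.1714))² + (-2.2 − (-0.1714))² + … = 35.4143
σ = √[35.4143 / 6] = 2.4295%
VaR = −(r̄ − z·σ) = −(-0.1714 − 1.282 × 2.4295) = −(-3.2860) = 3.2860%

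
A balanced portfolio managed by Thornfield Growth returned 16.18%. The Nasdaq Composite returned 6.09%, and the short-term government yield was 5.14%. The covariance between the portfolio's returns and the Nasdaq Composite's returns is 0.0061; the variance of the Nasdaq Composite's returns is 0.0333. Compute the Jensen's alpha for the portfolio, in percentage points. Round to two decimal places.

β = Cov / Var = 0.0061 / 0.0333 = 0.1832
E[R] = Rf + β(Rm − Rf) = 5.14% + 0.1832 × (6.09% − 5.14%) = 5.3140%
α = Rp − E[R] = 16.18% − 5.3140% = 10.8660

10.87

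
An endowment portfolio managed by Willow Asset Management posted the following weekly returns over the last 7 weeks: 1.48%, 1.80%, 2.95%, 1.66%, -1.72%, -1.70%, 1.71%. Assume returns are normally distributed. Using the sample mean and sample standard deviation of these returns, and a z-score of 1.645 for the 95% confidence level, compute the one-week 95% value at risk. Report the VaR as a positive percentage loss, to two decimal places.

r̄ = (1.48 + 1.8 + 2.95 + 1.66 − 1.72 − 1.7 + 1.71) / 7 = 6.180 / 7 = 0.8829%
Σ(r − r̄)² = (1.48 − 0.8829)² + (1.8 − 0.8829)² + (2.95 − 0.8829)² + … = 20.2049
sample σ = √(20.2049 / 6) = √3.3675 = 1.8351%
VaR = −(r̄ − z·σ) = −(0.8829 − 1.645 × 1.8351) = −(-2.1358) = 2.1358%

2.14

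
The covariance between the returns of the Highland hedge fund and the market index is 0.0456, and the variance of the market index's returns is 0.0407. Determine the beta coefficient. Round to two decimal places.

β = Cov(Rp, Rm) / Var(Rm) = 0.0456 / 0.0407 = 1.1204

1.12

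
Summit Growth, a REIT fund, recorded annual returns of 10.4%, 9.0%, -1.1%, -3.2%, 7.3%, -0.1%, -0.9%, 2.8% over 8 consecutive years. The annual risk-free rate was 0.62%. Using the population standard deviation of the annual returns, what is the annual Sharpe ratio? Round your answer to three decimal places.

Mean return μ = 24.20 / 8 = 3.0250%
Population std dev = √[189.3550 / 8] = 4.8651%
Sharpe = (μ − rf) / σ = (3.0250 − 0.62) / 4.8651 = 2.4050 / 4.8651 = 0.4943

0.494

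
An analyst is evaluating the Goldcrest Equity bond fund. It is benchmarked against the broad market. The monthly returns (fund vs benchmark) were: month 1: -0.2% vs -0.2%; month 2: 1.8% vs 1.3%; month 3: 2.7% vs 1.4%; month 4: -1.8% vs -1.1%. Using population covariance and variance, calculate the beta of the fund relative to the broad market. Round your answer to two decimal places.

1.65

r̄p = 0.6250%,  r̄m = 0.3500%
Cov = Σ(rp − r̄p)(rm − r̄m) / 4 = 1.8163
Var(rm) = Σ(rm − r̄m)² / 4 = 1.1025
β = Cov / Var = 1.8163 / 1.1025 = 1.6474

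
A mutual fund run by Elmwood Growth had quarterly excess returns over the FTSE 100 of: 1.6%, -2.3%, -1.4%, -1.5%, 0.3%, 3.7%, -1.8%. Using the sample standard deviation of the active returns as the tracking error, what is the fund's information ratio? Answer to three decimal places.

-0.091

r̄ = (1.6 − 2.3 − 1.4 − 1.5 + 0.3 + 3.7 − 1.8) / 7 = -0.2000%
Sample σ = √[Σ(r − r̄)² / 6] = √[28.8000 / 6] = √4.8000 = 2.1909%
IR = r̄ / tracking error = -0.2000 / 2.1909 = -0.0913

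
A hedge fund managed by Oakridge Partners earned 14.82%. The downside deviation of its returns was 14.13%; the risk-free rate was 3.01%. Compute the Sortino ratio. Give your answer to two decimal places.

Sortino = (Rp − Rf) / σd = (14.82% − 3.01%) / 14.13% = 11.81% / 14.13% = 0.8358

0.84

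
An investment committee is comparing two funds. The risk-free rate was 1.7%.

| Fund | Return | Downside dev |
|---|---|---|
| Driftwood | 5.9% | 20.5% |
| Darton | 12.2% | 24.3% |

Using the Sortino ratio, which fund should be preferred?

Darton

Driftwood: Sortino ratio = (5.9% − 1.7%) / 20.5% = 0.205
Darton: Sortino ratio = (12.2% − 1.7%) / 24.3% = 0.432
Highest: Darton (0.432).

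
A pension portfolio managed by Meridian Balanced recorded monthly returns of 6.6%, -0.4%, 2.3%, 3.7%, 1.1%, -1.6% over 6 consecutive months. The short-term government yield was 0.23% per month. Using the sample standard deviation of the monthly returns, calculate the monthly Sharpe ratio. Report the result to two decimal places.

0.58

μ = (6.6 − 0.4 + 2.3 + 3.7 + 1.1 − 1.6) / 6 = 11.70 / 6 = 1.9500%
Sample std dev = √[43.6550 / 5] = 2.9548%
Sharpe = (μ − rf) / σ = (1.9500 − 0.23) / 2.9548 = 1.7200 / 2.9548 = 0.5821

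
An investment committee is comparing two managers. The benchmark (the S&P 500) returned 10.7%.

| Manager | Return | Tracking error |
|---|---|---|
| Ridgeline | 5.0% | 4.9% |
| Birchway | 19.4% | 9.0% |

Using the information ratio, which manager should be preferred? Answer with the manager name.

Ridgeline: IR = (5.0% − 10.7%) / 4.9% = -1.163
Birchway: IR = (19.4% − 10.7%) / 9.0% = 0.967
Highest: Birchway (0.967).

Birchway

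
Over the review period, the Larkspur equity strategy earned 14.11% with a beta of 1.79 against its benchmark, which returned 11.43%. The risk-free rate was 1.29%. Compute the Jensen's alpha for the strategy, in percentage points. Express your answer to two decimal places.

-5.33

CAPM expected return = Rf + β(Rm − Rf) = 1.29% + 1.79 × (11.43% − 1.29%) = 1.29 + 1.79 × 10.14 = 19.4406%
Jensen's α = Rp − E[R] = 14.11% − 19.4406% = -5.3306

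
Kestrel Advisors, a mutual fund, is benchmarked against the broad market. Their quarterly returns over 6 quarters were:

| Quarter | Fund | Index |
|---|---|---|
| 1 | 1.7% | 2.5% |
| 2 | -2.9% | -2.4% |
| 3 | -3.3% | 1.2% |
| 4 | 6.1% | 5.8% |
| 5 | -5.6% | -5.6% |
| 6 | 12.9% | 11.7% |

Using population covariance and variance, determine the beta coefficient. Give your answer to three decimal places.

1.102

r̄p = 1.4833%,  r̄m = 2.2000%
Cov = Σ(rp − r̄p)(rm − r̄m) / 6 = 34.2233
Var(rm) = Σ(rm − r̄m)² / 6 = 31.0500
β = Cov / Var = 34.2233 / 31.0500 = 1.1022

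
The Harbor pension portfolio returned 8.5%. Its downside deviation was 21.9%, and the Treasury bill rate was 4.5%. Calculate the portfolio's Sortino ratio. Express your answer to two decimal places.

Sortino = (Rp − Rf) / σd = (8.5% − 4.5%) / 21.9% = 4.00% / 21.9% = 0.1826

0.18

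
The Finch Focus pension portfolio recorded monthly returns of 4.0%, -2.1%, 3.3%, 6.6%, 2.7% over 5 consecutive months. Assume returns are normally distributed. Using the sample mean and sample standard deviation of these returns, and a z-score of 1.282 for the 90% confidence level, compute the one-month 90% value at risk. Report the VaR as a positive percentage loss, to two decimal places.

μ = (4 − 2.1 + 3.3 + 6.6 + 2.7) / 5 = 2.9000%
Σ(r − μ)² = 40.1000; sample σ = √(40.1000/4) = 3.1662%
VaR = −(μ − z·σ) = −(2.9000 − 1.282 × 3.1662) = −(-1.1591) = 1.1591%

1.16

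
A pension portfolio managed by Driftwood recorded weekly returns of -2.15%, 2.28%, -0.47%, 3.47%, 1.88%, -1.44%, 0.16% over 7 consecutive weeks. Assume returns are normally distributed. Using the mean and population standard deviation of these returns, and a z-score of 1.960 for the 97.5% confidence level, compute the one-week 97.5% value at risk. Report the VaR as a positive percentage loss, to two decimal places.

3.22

r̄ = (-2.15 + 2.28 − 0.47 + 3.47 + 1.88 − 1.44 + 0.16) / 7 = 3.730 / 7 = 0.5329%
Σ(r − r̄)² = 25.7287; population σ = √(25.7287/7) = 1.9172%
VaR = −(r̄ − z·σ) = −(0.5329 − 1.960 × 1.9172) = −(-3.2248) = 3.2248%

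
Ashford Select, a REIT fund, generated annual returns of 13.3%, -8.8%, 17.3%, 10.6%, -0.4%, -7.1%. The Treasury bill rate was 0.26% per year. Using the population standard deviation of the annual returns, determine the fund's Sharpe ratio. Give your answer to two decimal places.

r̄ = (13.3 − 8.8 + 17.3 + 10.6 − 0.4 − 7.1) / 6 = 24.90 / 6 = 4.1500%
Population std dev = √[613.2150 / 6] = 10.1095%
Sharpe = (r̄ − rf) / σ = (4.1500 − 0.26) / 10.1095 = 3.8900 / 10.1095 = 0.3848

0.38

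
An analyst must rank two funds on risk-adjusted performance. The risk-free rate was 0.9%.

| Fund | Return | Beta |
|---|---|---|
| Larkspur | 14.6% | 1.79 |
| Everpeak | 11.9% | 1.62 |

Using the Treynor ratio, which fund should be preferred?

Larkspur

Larkspur: Treynor = (14.6% − 0.9%) / 1.79 = 7.654
Everpeak: Treynor = (11.9% − 0.9%) / 1.62 = 6.790
Highest: Larkspur (7.654).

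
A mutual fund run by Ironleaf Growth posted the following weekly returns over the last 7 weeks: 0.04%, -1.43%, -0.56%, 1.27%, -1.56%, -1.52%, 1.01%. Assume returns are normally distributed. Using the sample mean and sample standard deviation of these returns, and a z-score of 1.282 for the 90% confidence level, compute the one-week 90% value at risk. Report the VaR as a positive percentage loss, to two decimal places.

1.93

r̄ = (0.04 − 1.43 − 0.56 + 1.27 − 1.56 − 1.52 + 1.01) / 7 = -0.3929%
Σ(r − r̄)² = (0.04 − (-0.3929))² + (-1.43 − (-0.3929))² + … = 8.6567
sample σ = √(8.6567 / 6) = √1.4428 = 1.2012%
VaR = −(r̄ − z·σ) = −(-0.3929 − 1.282 × 1.2012) = −(-1.9328) = 1.9328%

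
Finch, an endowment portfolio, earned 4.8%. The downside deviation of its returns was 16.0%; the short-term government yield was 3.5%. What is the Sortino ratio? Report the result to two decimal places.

0.08

Sortino = (Rp − Rf) / σd = (4.8% − 3.5%) / 16.0% = 1.30% / 16.0% = 0.0813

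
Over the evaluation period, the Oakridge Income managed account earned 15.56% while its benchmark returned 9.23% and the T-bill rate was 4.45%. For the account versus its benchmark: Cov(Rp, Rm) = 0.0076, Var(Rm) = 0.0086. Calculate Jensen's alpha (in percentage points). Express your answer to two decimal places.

β = Cov / Var = 0.0076 / 0.0086 = 0.8837
E[R] = Rf + β(Rm − Rf) = 4.45% + 0.8837 × (9.23% − 4.45%) = 8.6741%
α = Rp − E[R] = 15.56% − 8.6741% = 6.8859

6.89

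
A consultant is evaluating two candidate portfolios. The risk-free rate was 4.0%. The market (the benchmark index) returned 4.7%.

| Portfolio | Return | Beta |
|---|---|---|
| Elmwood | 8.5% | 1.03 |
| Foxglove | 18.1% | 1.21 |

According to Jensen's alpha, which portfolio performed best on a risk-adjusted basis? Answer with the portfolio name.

Foxglove

Elmwood: α = 8.5% − [4.0% + 1.03 × (4.7% − 4.0%)] = 3.779
Foxglove: α = 18.1% − [4.0% + 1.21 × (4.7% − 4.0%)] = 13.253
Highest: Foxglove (13.253).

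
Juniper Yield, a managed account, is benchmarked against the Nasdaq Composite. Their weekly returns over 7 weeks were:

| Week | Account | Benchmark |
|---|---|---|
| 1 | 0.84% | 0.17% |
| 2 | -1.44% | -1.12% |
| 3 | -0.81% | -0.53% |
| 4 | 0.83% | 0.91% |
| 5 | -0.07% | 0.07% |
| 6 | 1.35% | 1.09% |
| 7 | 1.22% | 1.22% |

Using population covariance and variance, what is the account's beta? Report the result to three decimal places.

1.172

r̄p = 0.2743%,  r̄m = 0.2586%
Cov = Σ(rp − r̄p)(rm − r̄m) / 7 = 0.7712
Var(rm) = Σ(rm − r̄m)² / 7 = 0.6580
β = Cov / Var = 0.7712 / 0.6580 = 1.1720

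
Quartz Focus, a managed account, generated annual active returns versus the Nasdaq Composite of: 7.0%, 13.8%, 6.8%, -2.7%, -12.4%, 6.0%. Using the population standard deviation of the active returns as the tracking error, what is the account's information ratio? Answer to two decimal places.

0.37

r̄ = (7 + 13.8 + 6.8 − 2.7 − 12.4 + 6) / 6 = 3.0833%
Population std dev = √[425.6883 / 6] = 8.4231%
IR = r̄ / tracking error = 3.0833 / 8.4231 = 0.3661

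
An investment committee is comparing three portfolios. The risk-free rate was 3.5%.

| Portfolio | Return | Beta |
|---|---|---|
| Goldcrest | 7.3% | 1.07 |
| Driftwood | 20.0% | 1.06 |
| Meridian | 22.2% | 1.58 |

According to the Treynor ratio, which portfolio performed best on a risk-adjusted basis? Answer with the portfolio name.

Driftwood

Goldcrest: Treynor = (7.3% − 3.5%) / 1.07 = 3.551
Driftwood: Treynor = (20.0% − 3.5%) / 1.06 = 15.566
Meridian: Treynor = (22.2% − 3.5%) / 1.58 = 11.835
Highest: Driftwood (15.566).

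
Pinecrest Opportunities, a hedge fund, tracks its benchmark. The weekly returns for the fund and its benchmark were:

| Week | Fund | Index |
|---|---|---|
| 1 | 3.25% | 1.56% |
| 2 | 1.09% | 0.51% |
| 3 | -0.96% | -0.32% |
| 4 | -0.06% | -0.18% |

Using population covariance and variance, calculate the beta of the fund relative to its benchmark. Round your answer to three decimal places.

2.098

r̄p = 0.8300%,  r̄m = 0.3925%
Cov = Σ(rp − r̄p)(rm − r̄m) / 4 = 1.1602
Var(rm) = Σ(rm − r̄m)² / 4 = 0.5531
β = Cov / Var = 1.1602 / 0.5531 = 2.0976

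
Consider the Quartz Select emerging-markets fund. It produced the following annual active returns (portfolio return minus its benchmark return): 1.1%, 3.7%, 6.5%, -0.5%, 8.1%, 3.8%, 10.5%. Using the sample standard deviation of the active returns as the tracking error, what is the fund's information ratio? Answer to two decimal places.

1.22

r̄ = (1.1 + 3.7 + 6.5 − 0.5 + 8.1 + 3.8 + 10.5) / 7 = 4.7429%
Sample σ = √[Σ(r − r̄)² / 6] = √[90.2371 / 6] = √15.0395 = 3.8781%
IR = r̄ / tracking error = 4.7429 / 3.8781 = 1.2230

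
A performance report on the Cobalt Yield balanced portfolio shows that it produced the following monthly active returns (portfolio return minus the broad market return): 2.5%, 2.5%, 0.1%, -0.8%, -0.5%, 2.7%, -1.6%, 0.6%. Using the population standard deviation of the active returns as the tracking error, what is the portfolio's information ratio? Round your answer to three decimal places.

r̄ = (2.5 + 2.5 + 0.1 − 0.8 − 0.5 + 2.7 − 1.6 + 0.6) / 8 = 5.50 / 8 = 0.6875%
Σ(r − r̄)² = 19.8288; population σ = √(19.8288/8) = 1.5744%
IR = r̄ / tracking error = 0.6875 / 1.5744 = 0.4367

0.437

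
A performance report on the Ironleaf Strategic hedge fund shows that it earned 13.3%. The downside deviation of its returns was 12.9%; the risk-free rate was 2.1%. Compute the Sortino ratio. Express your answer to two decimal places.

Sortino = (Rp − Rf) / σd = (13.3% − 2.1%) / 12.9% = 11.20% / 12.9% = 0.8682

0.87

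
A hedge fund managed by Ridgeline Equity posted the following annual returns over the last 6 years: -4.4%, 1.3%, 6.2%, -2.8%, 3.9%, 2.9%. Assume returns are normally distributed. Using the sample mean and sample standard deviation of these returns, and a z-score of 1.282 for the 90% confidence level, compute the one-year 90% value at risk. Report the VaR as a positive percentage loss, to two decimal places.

4.03

μ = (-4.4 + 1.3 + 6.2 − 2.8 + 3.9 + 2.9) / 6 = 7.10 / 6 = 1.1833%
Σ(r − μ)² = (-4.4 − 1.1833)² + (1.3 − 1.1833)² + (6.2 − 1.1833)² + … = 82.5483
σ = √[82.5483 / 5] = 4.0632%
VaR = −(μ − z·σ) = −(1.1833 − 1.282 × 4.0632) = −(-4.0257) = 4.0257%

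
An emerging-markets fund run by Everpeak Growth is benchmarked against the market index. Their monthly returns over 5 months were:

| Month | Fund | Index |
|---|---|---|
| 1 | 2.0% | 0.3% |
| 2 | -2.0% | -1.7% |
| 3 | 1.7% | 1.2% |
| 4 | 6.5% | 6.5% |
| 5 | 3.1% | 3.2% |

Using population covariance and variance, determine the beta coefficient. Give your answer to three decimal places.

r̄p = 2.2600%,  r̄m = 1.9000%
Cov = Σ(rp − r̄p)(rm − r̄m) / 5 = 7.3480
Var(rm) = Σ(rm − r̄m)² / 5 = 7.7720
β = Cov / Var = 7.3480 / 7.7720 = 0.9454

0.945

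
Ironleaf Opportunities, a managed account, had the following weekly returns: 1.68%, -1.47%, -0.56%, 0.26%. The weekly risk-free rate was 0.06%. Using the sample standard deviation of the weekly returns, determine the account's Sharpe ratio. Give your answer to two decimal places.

r̄ = (1.68 − 1.47 − 0.56 + 0.26) / 4 = -0.090 / 4 = -0.0225%
Σ(r − r̄)² = (1.68 − (-0.0225))² + (-1.47 − (-0.0225))² + (-0.56 − (-0.0225))² + … = 5.3625
σ = √[5.3625 / 3] = 1.3370%
Sharpe = (r̄ − rf) / σ = (-0.0225 − 0.06) / 1.3370 = -0.0825 / 1.3370 = -0.0617

-0.06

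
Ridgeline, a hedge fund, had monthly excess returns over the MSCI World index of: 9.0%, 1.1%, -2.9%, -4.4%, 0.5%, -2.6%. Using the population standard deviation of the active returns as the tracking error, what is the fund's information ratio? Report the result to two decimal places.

μ = (9 + 1.1 − 2.9 − 4.4 + 0.5 − 2.6) / 6 = 0.70 / 6 = 0.1167%
Population std dev = √[116.9083 / 6] = 4.4141%
IR = μ / tracking error = 0.1167 / 4.4141 = 0.0264

0.03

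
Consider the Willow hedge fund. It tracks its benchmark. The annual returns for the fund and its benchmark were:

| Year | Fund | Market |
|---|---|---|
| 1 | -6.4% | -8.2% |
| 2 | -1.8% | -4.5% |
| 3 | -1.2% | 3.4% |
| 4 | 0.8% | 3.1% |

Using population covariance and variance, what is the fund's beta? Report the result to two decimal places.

0.46

r̄p = -2.1500%,  r̄m = -1.5500%
Cov = Σ(rp − r̄p)(rm − r̄m) / 4 = 11.4125
Var(rm) = Σ(rm − r̄m)² / 4 = 24.7625
β = Cov / Var = 11.4125 / 24.7625 = 0.4609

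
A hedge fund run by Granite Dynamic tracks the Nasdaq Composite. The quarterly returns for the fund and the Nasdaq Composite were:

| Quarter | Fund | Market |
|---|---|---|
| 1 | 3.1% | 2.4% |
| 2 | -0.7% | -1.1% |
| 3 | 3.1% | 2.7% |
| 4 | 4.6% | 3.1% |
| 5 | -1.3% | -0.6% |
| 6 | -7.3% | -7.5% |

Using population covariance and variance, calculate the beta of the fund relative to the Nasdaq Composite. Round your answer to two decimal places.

1.08

r̄p = 0.2500%,  r̄m = -0.1667%
Cov = Σ(rp − r̄p)(rm − r̄m) / 6 = 14.4367
Var(rm) = Σ(rm − r̄m)² / 6 = 13.3856
β = Cov / Var = 14.4367 / 13.3856 = 1.0785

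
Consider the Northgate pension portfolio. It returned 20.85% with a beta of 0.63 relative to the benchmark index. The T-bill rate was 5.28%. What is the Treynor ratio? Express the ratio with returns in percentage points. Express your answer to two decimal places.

24.71

Treynor = (Rp − Rf) / β = (20.85% − 5.28%) / 0.63 = 15.57 / 0.63 = 24.7143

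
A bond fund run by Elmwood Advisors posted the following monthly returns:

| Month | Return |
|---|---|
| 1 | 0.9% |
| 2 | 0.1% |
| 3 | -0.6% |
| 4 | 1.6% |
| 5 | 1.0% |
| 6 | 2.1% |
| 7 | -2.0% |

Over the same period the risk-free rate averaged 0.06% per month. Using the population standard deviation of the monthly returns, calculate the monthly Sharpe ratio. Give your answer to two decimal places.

μ = (0.9 + 0.1 − 0.6 + 1.6 + 1 + 2.1 − 2) / 7 = 3.10 / 7 = 0.4429%
Population σ = √[Σ(r − μ)² / 7] = √[11.7771 / 7] = √1.6824 = 1.2971%
Sharpe = (μ − rf) / σ = (0.4429 − 0.06) / 1.2971 = 0.3829 / 1.2971 = 0.2952

0.30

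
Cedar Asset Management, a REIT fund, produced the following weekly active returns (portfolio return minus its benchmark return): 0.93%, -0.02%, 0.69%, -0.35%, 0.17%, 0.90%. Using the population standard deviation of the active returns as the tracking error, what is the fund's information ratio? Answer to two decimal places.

Mean return r̄ = 2.320 / 6 = 0.3867%
Population std dev = √[1.4057 / 6] = 0.4840%
IR = r̄ / tracking error = 0.3867 / 0.4840 = 0.7990

0.80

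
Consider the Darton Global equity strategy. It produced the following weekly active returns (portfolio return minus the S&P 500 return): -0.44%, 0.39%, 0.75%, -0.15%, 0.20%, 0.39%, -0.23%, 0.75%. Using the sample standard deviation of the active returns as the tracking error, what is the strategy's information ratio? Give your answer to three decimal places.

Mean return μ = 1.660 / 8 = 0.2075%
Sample std dev = √[1.3938 / 7] = 0.4462%
IR = μ / tracking error = 0.2075 / 0.4462 = 0.4650

0.465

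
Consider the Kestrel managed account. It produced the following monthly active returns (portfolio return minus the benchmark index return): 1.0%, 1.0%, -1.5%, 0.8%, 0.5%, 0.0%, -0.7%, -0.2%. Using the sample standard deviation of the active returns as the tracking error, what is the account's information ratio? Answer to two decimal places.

r̄ = (1 + 1 − 1.5 + 0.8 + 0.5 + 0 − 0.7 − 0.2) / 8 = 0.90 / 8 = 0.1125%
Σ(r − r̄)² = (1 − 0.1125)² + (1 − 0.1125)² + … = 5.5688
sample σ = √(5.5688 / 7) = √0.7955 = 0.8919%
IR = r̄ / tracking error = 0.1125 / 0.8919 = 0.1261

0.13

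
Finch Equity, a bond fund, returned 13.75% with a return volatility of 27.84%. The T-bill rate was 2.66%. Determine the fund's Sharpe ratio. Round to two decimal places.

Sharpe = (Rp − Rf) / σp = (13.75% − 2.66%) / 27.84% = 11.09% / 27.84% = 0.3983

0.40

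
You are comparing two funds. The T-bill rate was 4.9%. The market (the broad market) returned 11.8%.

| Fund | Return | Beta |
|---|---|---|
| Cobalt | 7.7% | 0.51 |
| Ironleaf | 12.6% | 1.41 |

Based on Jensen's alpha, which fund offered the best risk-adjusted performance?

Cobalt

Cobalt: α = 7.7% − [4.9% + 0.51 × (11.8% − 4.9%)] = -0.719
Ironleaf: α = 12.6% − [4.9% + 1.41 × (11.8% − 4.9%)] = -2.029
Highest: Cobalt (-0.719).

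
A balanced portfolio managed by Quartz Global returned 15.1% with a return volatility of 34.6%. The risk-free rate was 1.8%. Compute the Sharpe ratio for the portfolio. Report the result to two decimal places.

Sharpe = (Rp − Rf) / σp = (15.1% − 1.8%) / 34.6% = 13.30% / 34.6% = 0.3844

0.38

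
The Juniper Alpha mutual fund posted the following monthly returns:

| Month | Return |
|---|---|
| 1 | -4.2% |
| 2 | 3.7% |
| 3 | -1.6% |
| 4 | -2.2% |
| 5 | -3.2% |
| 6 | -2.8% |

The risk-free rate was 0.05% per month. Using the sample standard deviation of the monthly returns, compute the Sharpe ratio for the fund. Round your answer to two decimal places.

-0.63

μ = (-4.2 + 3.7 − 1.6 − 2.2 − 3.2 − 2.8) / 6 = -1.7167%
Sample std dev = √[39.1283 / 5] = 2.7974%
Sharpe = (μ − rf) / σ = (-1.7167 − 0.05) / 2.7974 = -1.7667 / 2.7974 = -0.6316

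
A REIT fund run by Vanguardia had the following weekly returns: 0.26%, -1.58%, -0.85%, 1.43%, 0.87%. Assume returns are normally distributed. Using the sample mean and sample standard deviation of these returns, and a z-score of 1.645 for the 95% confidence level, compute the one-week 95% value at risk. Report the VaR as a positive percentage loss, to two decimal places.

μ = (0.26 − 1.58 − 0.85 + 1.43 + 0.87) / 5 = 0.0260%
Σ(r − μ)² = 6.0849; sample σ = √(6.0849/4) = 1.2334%
VaR = −(μ − z·σ) = −(0.0260 − 1.645 × 1.2334) = −(-2.0029) = 2.0029%

2.00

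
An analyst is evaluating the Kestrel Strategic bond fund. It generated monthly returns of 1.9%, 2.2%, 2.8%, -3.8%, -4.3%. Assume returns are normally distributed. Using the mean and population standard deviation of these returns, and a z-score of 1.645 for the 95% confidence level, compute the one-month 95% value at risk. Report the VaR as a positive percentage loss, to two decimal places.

μ = (1.9 + 2.2 + 2.8 − 3.8 − 4.3) / 5 = -1.20 / 5 = -0.2400%
Population σ = √[Σ(r − μ)² / 5] = √[48.9320 / 5] = √9.7864 = 3.1283%
VaR = −(μ − z·σ) = −(-0.2400 − 1.645 × 3.1283) = −(-5.3861) = 5.3861%

5.39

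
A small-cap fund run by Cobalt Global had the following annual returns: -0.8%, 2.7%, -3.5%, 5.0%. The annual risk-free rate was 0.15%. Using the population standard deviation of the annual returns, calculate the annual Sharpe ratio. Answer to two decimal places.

0.22

r̄ = (-0.8 + 2.7 − 3.5 + 5) / 4 = 0.8500%
Population σ = √[Σ(r − r̄)² / 4] = √[42.2900 / 4] = √10.5725 = 3.2515%
Sharpe = (r̄ − rf) / σ = (0.8500 − 0.15) / 3.2515 = 0.7000 / 3.2515 = 0.2153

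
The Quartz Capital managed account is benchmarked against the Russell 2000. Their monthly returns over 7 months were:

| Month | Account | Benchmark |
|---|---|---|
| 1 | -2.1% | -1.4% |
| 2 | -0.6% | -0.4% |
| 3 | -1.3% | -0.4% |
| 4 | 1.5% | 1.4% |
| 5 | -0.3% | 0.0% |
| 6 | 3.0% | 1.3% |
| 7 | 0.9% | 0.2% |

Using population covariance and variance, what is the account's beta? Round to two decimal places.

1.66

r̄p = 0.1571%,  r̄m = 0.1000%
Cov = Σ(rp − r̄p)(rm − r̄m) / 7 = 1.3957
Var(rm) = Σ(rm − r̄m)² / 7 = 0.8429
β = Cov / Var = 1.3957 / 0.8429 = 1.6558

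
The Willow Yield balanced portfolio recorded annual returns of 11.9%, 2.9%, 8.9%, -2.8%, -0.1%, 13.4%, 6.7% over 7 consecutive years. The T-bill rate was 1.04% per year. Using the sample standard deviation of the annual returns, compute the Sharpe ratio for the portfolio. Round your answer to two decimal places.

Mean return r̄ = 40.90 / 7 = 5.8429%
Σ(r − r̄)² = 222.5571; sample σ = √(222.5571/6) = 6.0904%
Sharpe = (r̄ − rf) / σ = (5.8429 − 1.04) / 6.0904 = 4.8029 / 6.0904 = 0.7886

0.79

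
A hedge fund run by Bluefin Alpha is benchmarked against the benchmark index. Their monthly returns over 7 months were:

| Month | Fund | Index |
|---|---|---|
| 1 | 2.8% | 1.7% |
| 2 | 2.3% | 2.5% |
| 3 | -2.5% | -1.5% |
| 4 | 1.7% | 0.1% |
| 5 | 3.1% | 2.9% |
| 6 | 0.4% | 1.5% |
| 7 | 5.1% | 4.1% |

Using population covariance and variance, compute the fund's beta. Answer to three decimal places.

r̄p = 1.8429%,  r̄m = 1.6143%
Cov = Σ(rp − r̄p)(rm − r̄m) / 7 = 3.4437
Var(rm) = Σ(rm − r̄m)² / 7 = 2.9469
β = Cov / Var = 3.4437 / 2.9469 = 1.1686

1.169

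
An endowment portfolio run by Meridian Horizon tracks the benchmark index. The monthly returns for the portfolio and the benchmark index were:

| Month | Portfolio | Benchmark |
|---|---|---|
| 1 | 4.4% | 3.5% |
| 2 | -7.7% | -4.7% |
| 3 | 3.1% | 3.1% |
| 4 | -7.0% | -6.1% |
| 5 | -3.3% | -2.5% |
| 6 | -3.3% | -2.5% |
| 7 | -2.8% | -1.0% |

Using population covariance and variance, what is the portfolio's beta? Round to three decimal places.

1.241

r̄p = -2.3714%,  r̄m = -1.4571%
Cov = Σ(rp − r̄p)(rm − r̄m) / 7 = 14.1445
Var(rm) = Σ(rm − r̄m)² / 7 = 11.3996
β = Cov / Var = 14.1445 / 11.3996 = 1.2408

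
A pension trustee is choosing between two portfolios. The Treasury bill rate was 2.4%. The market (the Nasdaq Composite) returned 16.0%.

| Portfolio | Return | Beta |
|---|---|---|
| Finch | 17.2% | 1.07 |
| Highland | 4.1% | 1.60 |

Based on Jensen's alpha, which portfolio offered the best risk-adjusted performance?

Finch

Finch: α = 17.2% − [2.4% + 1.07 × (16.0% − 2.4%)] = 0.248
Highland: α = 4.1% − [2.4% + 1.60 × (16.0% − 2.4%)] = -20.060
Highest: Finch (0.248).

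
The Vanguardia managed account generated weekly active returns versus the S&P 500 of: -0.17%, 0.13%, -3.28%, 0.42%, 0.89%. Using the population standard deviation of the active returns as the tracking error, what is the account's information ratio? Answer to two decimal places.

-0.27

r̄ = (-0.17 + 0.13 − 3.28 + 0.42 + 0.89) / 5 = -0.4020%
Population std dev = √[10.9647 / 5] = 1.4809%
IR = r̄ / tracking error = -0.4020 / 1.4809 = -0.2715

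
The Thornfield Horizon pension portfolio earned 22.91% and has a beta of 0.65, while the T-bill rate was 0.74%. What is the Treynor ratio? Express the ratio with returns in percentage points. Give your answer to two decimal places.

Treynor = (Rp − Rf) / β = (22.91% − 0.74%) / 0.65 = 22.17 / 0.65 = 34.1077

34.11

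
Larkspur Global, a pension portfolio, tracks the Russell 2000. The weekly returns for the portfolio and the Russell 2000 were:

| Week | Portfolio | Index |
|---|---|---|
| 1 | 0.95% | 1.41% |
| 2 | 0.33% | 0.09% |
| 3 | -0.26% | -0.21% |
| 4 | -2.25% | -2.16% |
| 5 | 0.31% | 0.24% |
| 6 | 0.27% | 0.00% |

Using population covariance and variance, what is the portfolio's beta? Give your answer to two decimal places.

r̄p = -0.1083%,  r̄m = -0.1050%
Cov = Σ(rp − r̄p)(rm − r̄m) / 6 = 1.0483
Var(rm) = Σ(rm − r̄m)² / 6 = 1.1162
β = Cov / Var = 1.0483 / 1.1162 = 0.9392

0.94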